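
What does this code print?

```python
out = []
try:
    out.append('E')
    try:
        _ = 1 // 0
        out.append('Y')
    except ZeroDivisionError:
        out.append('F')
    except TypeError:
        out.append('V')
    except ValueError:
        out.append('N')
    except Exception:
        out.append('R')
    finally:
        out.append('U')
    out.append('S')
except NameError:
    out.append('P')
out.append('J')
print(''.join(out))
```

Execution trace: 'E' (try body) → 'F' (inner except ZeroDivisionError) → 'U' (inner finally) → 'S' (try body, no exception) → 'J' (after the try/except). Output: EFUSJ

Answer: EFUSJ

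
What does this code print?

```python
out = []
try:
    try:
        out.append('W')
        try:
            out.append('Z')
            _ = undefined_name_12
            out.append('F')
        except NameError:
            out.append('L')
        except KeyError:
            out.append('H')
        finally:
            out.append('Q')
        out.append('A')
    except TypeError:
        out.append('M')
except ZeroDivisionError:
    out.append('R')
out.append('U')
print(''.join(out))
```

Execution trace: 'W' (try body) → 'Z' (inner try body) → 'L' (inner except NameError) → 'Q' (inner finally) → 'A' (try body, no exception) → 'U' (after the try/except). Output: WZLQAU

Answer: WZLQAU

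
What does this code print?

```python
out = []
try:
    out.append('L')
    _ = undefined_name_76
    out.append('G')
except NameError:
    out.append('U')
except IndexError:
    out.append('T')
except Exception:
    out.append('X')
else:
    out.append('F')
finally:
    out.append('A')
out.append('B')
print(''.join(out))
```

Execution trace: 'L' (try body) → 'U' (except NameError) → 'A' (finally) → 'B' (after the try/except). Output: LUAB

Answer: LUAB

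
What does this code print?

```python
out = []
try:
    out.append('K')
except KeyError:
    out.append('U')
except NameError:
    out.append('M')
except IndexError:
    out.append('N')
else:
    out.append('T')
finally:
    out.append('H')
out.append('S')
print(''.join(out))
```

Execution trace: 'K' (try body, no exception) → 'T' (else) → 'H' (finally) → 'S' (after the try/except). Output: KTHS

Answer: KTHS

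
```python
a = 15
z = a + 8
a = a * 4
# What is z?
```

Trace:
`a = 15` → a = 15
`z = a + 8` → z = 23
`a = a * 4` → a = 60
So z = 23

Answer: 23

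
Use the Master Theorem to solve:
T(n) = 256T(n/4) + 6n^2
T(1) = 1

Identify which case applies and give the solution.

a=256, b=4, f(n)=6n^2. log_4(256) = 4. Since c=2 < 4, Case 1 applies: T(n) = Θ(n^log_b(a)) = O(n^4).

Answer: O(n^4) - Case 1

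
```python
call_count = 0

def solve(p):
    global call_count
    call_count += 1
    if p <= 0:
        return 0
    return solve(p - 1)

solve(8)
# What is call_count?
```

Linear recursion stepping by 1: 9 calls from p=8 down to ≤0.

Answer: 9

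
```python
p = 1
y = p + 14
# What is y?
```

Trace:
`p = 1` → p = 1
`y = p + 14` → y = 15
So y = 15

Answer: 15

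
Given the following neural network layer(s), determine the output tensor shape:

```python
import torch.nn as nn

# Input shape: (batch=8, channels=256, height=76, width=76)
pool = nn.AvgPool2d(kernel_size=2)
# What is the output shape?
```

Input: (8, 256, 76, 76) -> Output: (8, 256, 38, 38)

Answer: (8, 256, 38, 38)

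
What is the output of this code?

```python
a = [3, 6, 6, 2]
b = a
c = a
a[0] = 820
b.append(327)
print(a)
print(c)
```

Key concept: multiple aliases.
Step by step:
`a = [3, 6, 6, 2]` → a = [3, 6, 6, 2]
`b = a` → b = [3, 6, 6, 2] (same object as a)
`c = a` → c = [3, 6, 6, 2] (same object as a, b)
`a[0] = 820` → a = [820, 6, 6, 2] (same object as b, c); b = [820, 6, 6, 2] (same object as a, c); c = [820, 6, 6, 2] (same object as a, b)
`b.append(327)` → a = [820, 6, 6, 2, 327] (same object as b, c); b = [820, 6, 6, 2, 327] (same object as a, c); c = [820, 6, 6, 2, 327] (same object as a, b)
`print(a)` → prints [820, 6, 6, 2, 327]
`print(c)` → prints [820, 6, 6, 2, 327]

Answer:
[820, 6, 6, 2, 327]
[820, 6, 6, 2, 327]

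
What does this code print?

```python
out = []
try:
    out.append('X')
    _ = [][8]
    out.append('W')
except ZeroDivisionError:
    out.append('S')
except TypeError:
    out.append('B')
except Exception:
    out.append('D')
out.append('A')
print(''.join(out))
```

Execution trace: 'X' (try body) → 'D' (except Exception) → 'A' (after the try/except). Output: XDA

Answer: XDA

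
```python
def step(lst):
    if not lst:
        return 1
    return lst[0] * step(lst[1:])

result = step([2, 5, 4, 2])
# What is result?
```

Product over [2, 5, 4, 2] = 2 * 5 * 4 * 2 = 80

Answer: 80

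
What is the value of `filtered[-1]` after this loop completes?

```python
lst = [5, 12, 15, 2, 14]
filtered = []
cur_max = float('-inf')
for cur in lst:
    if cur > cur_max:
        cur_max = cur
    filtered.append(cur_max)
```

Running max ends at 15
`filtered` takes the values: [] → [5] → [5, 12] → [5, 12, 15] → [5, 12, 15, 15] → [5, 12, 15, 15, 15]
So `filtered[-1]` = 15

Answer: 15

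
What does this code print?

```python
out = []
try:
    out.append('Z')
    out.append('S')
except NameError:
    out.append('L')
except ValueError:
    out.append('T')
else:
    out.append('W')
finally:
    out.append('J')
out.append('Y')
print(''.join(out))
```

Execution trace: 'Z' (try body) → 'S' (try body, no exception) → 'W' (else) → 'J' (finally) → 'Y' (after the try/except). Output: ZSWJY

Answer: ZSWJY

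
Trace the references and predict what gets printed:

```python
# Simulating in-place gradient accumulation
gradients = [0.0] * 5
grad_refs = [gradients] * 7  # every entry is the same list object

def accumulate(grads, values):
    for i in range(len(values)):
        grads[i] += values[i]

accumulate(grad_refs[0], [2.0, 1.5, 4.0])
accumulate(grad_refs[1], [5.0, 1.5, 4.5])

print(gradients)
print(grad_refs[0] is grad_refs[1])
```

Key concept: gradient accumulation aliasing.
Step by step:
`gradients = [0.0] * 5` → gradients = [0.0, 0.0, 0.0, 0.0, 0.0]
`grad_refs = [gradients] * 7` → grad_refs = [[0.0, 0.0, 0.0, 0.0, 0.0], [0.0, 0.0, 0.0, 0.0, 0.0], [0.0, 0.0, 0.0, 0.0, 0.0], [0.0, 0.0, 0.0, 0.0, 0.0], [0.0, 0.0, 0.0, 0.0, 0.0], [0.0, 0.0, 0.0, 0.0, 0.0], [0.0, 0.0, 0.0, 0.0, 0.0]]
`accumulate(grad_refs[0], [2.0, 1.5, 4.0])` → gradients = [2.0, 1.5, 4.0, 0.0, 0.0]; grad_refs = [[2.0, 1.5, 4.0, 0.0, 0.0], [2.0, 1.5, 4.0, 0.0, 0.0], [2.0, 1.5, 4.0, 0.0, 0.0], [2.0, 1.5, 4.0, 0.0, 0.0], [2.0, 1.5, 4.0, 0.0, 0.0], [2.0, 1.5, 4.0, 0.0, 0.0], [2.0, 1.5, 4.0, 0.0, 0.0]]
`accumulate(grad_refs[1], [5.0, 1.5, 4.5])` → gradients = [7.0, 3.0, 8.5, 0.0, 0.0]; grad_refs = [[7.0, 3.0, 8.5, 0.0, 0.0], [7.0, 3.0, 8.5, 0.0, 0.0], [7.0, 3.0, 8.5, 0.0, 0.0], [7.0, 3.0, 8.5, 0.0, 0.0], [7.0, 3.0, 8.5, 0.0, 0.0], [7.0, 3.0, 8.5, 0.0, 0.0], [7.0, 3.0, 8.5, 0.0, 0.0]]
`print(gradients)` → prints [7.0, 3.0, 8.5, 0.0, 0.0]
`print(grad_refs[0] is grad_refs[1])` → prints True

Answer:
[7.0, 3.0, 8.5, 0.0, 0.0]
True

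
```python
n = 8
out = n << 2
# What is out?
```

Trace:
`n = 8` → n = 8
`out = n << 2` → out = 32
So out = 32

Answer: 32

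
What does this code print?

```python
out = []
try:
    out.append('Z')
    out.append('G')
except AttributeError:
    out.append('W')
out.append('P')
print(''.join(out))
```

Execution trace: 'Z' (try body) → 'G' (try body, no exception) → 'P' (after the try/except). Output: ZGP

Answer: ZGP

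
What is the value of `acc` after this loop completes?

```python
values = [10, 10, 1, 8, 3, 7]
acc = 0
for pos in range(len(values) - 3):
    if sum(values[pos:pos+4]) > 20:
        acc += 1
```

Count windows with sum > 20
`acc` takes the values: 0 → 1 → 2

Answer: 2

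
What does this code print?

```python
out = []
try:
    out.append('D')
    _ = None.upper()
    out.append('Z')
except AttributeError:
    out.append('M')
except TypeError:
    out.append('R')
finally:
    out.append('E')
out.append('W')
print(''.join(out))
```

Execution trace: 'D' (try body) → 'M' (except AttributeError) → 'E' (finally) → 'W' (after the try/except). Output: DMEW

Answer: DMEW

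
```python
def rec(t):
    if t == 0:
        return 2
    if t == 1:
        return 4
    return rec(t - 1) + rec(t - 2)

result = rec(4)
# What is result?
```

Build up from base cases: rec(0)=2, rec(1)=4, rec(2)=6, rec(3)=10, rec(4)=16

Answer: 16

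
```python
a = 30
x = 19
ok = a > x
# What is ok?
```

Trace:
`a = 30` → a = 30
`x = 19` → x = 19
`ok = a > x` → ok = True
So ok = True

Answer: True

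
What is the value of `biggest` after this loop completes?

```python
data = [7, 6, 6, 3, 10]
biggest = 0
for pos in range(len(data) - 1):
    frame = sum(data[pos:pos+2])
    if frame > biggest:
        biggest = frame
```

Max sum of 2-element window in [7, 6, 6, 3, 10]
`biggest` takes the values: 0 → 13

Answer: 13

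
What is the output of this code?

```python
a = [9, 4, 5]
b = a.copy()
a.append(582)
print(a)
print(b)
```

Key concept: list.copy() creates independent copy.
Step by step:
`a = [9, 4, 5]` → a = [9, 4, 5]
`b = a.copy()` → b = [9, 4, 5]
`a.append(582)` → a = [9, 4, 5, 582]
`print(a)` → prints [9, 4, 5, 582]
`print(b)` → prints [9, 4, 5]

Answer:
[9, 4, 5, 582]
[9, 4, 5]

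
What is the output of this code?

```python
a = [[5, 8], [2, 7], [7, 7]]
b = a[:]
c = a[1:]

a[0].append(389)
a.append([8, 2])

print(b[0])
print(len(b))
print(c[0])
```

Key concept: slice with nested mutation.
Step by step:
`a = [[5, 8], [2, 7], [7, 7]]` → a = [[5, 8], [2, 7], [7, 7]]
`b = a[:]` → b = [[5, 8], [2, 7], [7, 7]]
`c = a[1:]` → c = [[2, 7], [7, 7]]
`a[0].append(389)` → a = [[5, 8, 389], [2, 7], [7, 7]]; b = [[5, 8, 389], [2, 7], [7, 7]]
`a.append([8, 2])` → a = [[5, 8, 389], [2, 7], [7, 7], [8, 2]]
`print(b[0])` → prints [5, 8, 389]
`print(len(b))` → prints 3
`print(c[0])` → prints [2, 7]

Answer:
[5, 8, 389]
3
[2, 7]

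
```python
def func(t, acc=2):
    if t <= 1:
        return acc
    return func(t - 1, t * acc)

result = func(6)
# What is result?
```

Accumulator trace (n, acc): (6, 2) -> (5, 12) -> (4, 60) -> (3, 240) -> (2, 720) -> (1, 1440) -> return 1440

Answer: 1440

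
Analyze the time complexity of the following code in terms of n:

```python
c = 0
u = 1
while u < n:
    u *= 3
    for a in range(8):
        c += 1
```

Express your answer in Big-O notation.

Each loop level contributes: log n × 1. Multiplying the contributions gives O(log n).

Answer: O(log n)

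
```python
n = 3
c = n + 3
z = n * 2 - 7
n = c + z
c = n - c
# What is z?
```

Trace:
`n = 3` → n = 3
`c = n + 3` → c = 6
`z = n * 2 - 7` → z = -1
`n = c + z` → n = 5
`c = n - c` → c = -1
So z = -1

Answer: -1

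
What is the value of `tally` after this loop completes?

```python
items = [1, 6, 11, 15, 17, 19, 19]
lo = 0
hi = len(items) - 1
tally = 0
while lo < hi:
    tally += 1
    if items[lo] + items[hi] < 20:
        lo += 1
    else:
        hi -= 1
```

Steps to find pair summing to 20
`tally` takes the values: 0 → 1 → 2 → 3 → 4 → 5 → 6

Answer: 6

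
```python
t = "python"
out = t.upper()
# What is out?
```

Trace:
`t = "python"` → t = 'python'
`out = t.upper()` → out = 'PYTHON'
So out = 'PYTHON'

Answer: 'PYTHON'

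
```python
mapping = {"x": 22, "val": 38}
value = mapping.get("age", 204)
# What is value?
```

Trace:
`mapping = {"x": 22, "val": 38}` → mapping = {'x': 22, 'val': 38}
`value = mapping.get("age", 204)` → value = 204
So value = 204

Answer: 204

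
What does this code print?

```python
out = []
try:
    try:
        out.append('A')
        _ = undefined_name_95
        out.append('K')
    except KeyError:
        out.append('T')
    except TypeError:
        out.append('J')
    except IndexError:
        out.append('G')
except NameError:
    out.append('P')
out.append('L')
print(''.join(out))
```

Execution trace: 'A' (try body) → 'P' (outer except NameError) → 'L' (after the try/except). Output: APL

Answer: APL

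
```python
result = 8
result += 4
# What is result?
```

Trace:
`result = 8` → result = 8
`result += 4` → result = 12
So result = 12

Answer: 12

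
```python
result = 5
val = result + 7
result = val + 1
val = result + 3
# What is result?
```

Trace:
`result = 5` → result = 5
`val = result + 7` → val = 12
`result = val + 1` → result = 13
`val = result + 3` → val = 16
So result = 13

Answer: 13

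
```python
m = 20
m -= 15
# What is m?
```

Trace:
`m = 20` → m = 20
`m -= 15` → m = 5
So m = 5

Answer: 5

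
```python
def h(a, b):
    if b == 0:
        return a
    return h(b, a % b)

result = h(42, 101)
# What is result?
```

h(42, 101) -> h(101, 42) -> h(42, 17) -> h(17, 8) -> h(8, 1) -> h(1, 0) -> 1

Answer: 1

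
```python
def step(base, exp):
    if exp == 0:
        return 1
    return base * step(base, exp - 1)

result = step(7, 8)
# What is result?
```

step(7, 8) = 7 * 7 * 7 * 7 * 7 * 7 * 7 * 7 = 5764801

Answer: 5764801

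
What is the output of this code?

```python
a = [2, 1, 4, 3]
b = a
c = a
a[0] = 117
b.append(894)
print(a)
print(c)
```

Key concept: multiple aliases.
Step by step:
`a = [2, 1, 4, 3]` → a = [2, 1, 4, 3]
`b = a` → b = [2, 1, 4, 3] (same object as a)
`c = a` → c = [2, 1, 4, 3] (same object as a, b)
`a[0] = 117` → a = [117, 1, 4, 3] (same object as b, c); b = [117, 1, 4, 3] (same object as a, c); c = [117, 1, 4, 3] (same object as a, b)
`b.append(894)` → a = [117, 1, 4, 3, 894] (same object as b, c); b = [117, 1, 4, 3, 894] (same object as a, c); c = [117, 1, 4, 3, 894] (same object as a, b)
`print(a)` → prints [117, 1, 4, 3, 894]
`print(c)` → prints [117, 1, 4, 3, 894]

Answer:
[117, 1, 4, 3, 894]
[117, 1, 4, 3, 894]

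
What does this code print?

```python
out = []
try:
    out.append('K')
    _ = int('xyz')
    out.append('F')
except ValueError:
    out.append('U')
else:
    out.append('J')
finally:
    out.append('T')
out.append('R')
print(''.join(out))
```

Execution trace: 'K' (try body) → 'U' (except ValueError) → 'T' (finally) → 'R' (after the try/except). Output: KUTR

Answer: KUTR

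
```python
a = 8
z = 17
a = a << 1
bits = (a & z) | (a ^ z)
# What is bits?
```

Trace:
`a = 8` → a = 8
`z = 17` → z = 17
`a = a << 1` → a = 16
`bits = (a & z) | (a ^ z)` → bits = 17
So bits = 17

Answer: 17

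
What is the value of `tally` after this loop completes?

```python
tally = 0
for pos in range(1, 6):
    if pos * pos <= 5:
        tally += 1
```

Count numbers where pos² ≤ 5
`tally` takes the values: 0 → 1 → 2

Answer: 2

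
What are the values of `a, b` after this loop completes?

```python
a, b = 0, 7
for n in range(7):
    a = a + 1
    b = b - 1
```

a goes 0→7, b goes 7→0
`a, b` takes the values: (0, 7) → (1, 7) → (1, 6) → (2, 6) → (2, 5) → (3, 5) → (3, 4) → (4, 4) → (4, 3) → (5, 3) → (5, 2) → (6, 2) → (6, 1) → (7, 1) → (7, 0)

Answer: 7, 0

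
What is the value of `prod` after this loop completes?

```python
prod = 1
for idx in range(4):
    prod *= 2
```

2^4 = 16
`prod` takes the values: 1 → 2 → 4 → 8 → 16

Answer: 16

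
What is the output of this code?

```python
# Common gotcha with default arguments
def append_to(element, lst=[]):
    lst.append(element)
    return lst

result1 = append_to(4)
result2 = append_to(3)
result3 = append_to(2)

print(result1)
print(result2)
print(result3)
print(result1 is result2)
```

Key concept: mutable default argument gotcha.
Step by step:
`result1 = append_to(4)` → result1 = [4]
`result2 = append_to(3)` → result1 = [4, 3] (same object as result2); result2 = [4, 3] (same object as result1)
`result3 = append_to(2)` → result1 = [4, 3, 2] (same object as result2, result3); result2 = [4, 3, 2] (same object as result1, result3); result3 = [4, 3, 2] (same object as result1, result2)
`print(result1)` → prints [4, 3, 2]
`print(result2)` → prints [4, 3, 2]
`print(result3)` → prints [4, 3, 2]
`print(result1 is result2)` → prints True

Answer:
[4, 3, 2]
[4, 3, 2]
[4, 3, 2]
True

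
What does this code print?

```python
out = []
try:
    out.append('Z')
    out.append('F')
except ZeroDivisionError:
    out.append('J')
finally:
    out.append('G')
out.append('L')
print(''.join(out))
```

Execution trace: 'Z' (try body) → 'F' (try body, no exception) → 'G' (finally) → 'L' (after the try/except). Output: ZFGL

Answer: ZFGL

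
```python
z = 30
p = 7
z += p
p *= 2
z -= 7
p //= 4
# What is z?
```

Trace:
`z = 30` → z = 30
`p = 7` → p = 7
`z += p` → z = 37
`p *= 2` → p = 14
`z -= 7` → z = 30
`p //= 4` → p = 3
So z = 30

Answer: 30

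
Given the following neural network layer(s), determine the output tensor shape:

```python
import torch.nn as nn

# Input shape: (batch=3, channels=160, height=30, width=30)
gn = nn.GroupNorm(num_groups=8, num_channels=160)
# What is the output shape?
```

Input: (3, 160, 30, 30) -> Output: (3, 160, 30, 30)

Answer: (3, 160, 30, 30)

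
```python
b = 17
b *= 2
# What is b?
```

Trace:
`b = 17` → b = 17
`b *= 2` → b = 34
So b = 34

Answer: 34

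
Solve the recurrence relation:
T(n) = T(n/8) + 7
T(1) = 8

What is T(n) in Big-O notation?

Each step divides n by 8 and adds 7. After log_8(n) steps we reach T(1)=8. So T(n) = 7·log_8(n) + 8 = O(log n).

Answer: O(log n)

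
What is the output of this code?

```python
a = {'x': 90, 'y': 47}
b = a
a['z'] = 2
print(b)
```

Key concept: dict aliasing.
Step by step:
`a = {'x': 90, 'y': 47}` → a = {'x': 90, 'y': 47}
`b = a` → b = {'x': 90, 'y': 47} (same object as a)
`a['z'] = 2` → a = {'x': 90, 'y': 47, 'z': 2} (same object as b); b = {'x': 90, 'y': 47, 'z': 2} (same object as a)
`print(b)` → prints {'x': 90, 'y': 47, 'z': 2}

Answer: {'x': 90, 'y': 47, 'z': 2}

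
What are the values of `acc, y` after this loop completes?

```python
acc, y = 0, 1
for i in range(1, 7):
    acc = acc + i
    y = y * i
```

Sum and factorial of 1 to 6
`acc, y` takes the values: (0, 1) → (1, 1) → (3, 1) → (3, 2) → (6, 2) → (6, 6) → (10, 6) → (10, 24) → (15, 24) → (15, 120) → (21, 120) → (21, 720)

Answer: 21, 720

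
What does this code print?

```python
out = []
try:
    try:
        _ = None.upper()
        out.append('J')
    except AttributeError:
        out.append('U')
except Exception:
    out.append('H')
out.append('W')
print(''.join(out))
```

Execution trace: 'U' (inner except AttributeError) → 'W' (after the try/except). Output: UW

Answer: UW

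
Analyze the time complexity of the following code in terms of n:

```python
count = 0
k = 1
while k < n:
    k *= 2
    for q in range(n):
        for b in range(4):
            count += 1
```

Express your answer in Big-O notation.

Each loop level contributes: log n × n × 1. Multiplying the contributions gives O(n log n).

Answer: O(n log n)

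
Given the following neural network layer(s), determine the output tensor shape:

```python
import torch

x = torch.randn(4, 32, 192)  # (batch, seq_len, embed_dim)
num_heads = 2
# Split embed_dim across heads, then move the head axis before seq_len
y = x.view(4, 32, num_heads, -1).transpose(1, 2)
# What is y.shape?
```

Input: (4, 32, 192) -> head_dim = 192 // 2 = 96; after view: (4, 32, 2, 96) -> after transpose(1, 2): (4, 2, 32, 96) -> Output: (4, 2, 32, 96)

Answer: (4, 2, 32, 96)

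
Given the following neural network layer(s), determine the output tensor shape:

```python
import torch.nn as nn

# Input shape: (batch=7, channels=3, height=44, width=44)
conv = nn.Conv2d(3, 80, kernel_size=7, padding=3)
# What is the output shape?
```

Input: (7, 3, 44, 44) -> Output: (7, 80, 44, 44)

Answer: (7, 80, 44, 44)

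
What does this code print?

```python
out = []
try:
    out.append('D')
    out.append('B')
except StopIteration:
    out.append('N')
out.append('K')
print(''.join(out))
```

Execution trace: 'D' (try body) → 'B' (try body, no exception) → 'K' (after the try/except). Output: DBK

Answer: DBK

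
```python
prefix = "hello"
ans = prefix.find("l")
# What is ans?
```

Trace:
`prefix = "hello"` → prefix = 'hello'
`ans = prefix.find("l")` → ans = 2
So ans = 2

Answer: 2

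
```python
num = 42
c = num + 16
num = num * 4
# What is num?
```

Trace:
`num = 42` → num = 42
`c = num + 16` → c = 58
`num = num * 4` → num = 168
So num = 168

Answer: 168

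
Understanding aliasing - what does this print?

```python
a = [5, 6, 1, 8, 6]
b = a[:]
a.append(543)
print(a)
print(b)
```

Key concept: slice [:] creates copy.
Step by step:
`a = [5, 6, 1, 8, 6]` → a = [5, 6, 1, 8, 6]
`b = a[:]` → b = [5, 6, 1, 8, 6]
`a.append(543)` → a = [5, 6, 1, 8, 6, 543]
`print(a)` → prints [5, 6, 1, 8, 6, 543]
`print(b)` → prints [5, 6, 1, 8, 6]

Answer:
[5, 6, 1, 8, 6, 543]
[5, 6, 1, 8, 6]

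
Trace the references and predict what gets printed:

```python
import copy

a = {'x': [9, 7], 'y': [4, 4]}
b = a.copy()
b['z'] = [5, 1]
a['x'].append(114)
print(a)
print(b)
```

Key concept: shallow copy of dict with mutable values.
Step by step:
`a = {'x': [9, 7], 'y': [4, 4]}` → a = {'x': [9, 7], 'y': [4, 4]}
`b = a.copy()` → b = {'x': [9, 7], 'y': [4, 4]}
`b['z'] = [5, 1]` → b = {'x': [9, 7], 'y': [4, 4], 'z': [5, 1]}
`a['x'].append(114)` → a = {'x': [9, 7, 114], 'y': [4, 4]}; b = {'x': [9, 7, 114], 'y': [4, 4], 'z': [5, 1]}
`print(a)` → prints {'x': [9, 7, 114], 'y': [4, 4]}
`print(b)` → prints {'x': [9, 7, 114], 'y': [4, 4], 'z': [5, 1]}

Answer:
{'x': [9, 7, 114], 'y': [4, 4]}
{'x': [9, 7, 114], 'y': [4, 4], 'z': [5, 1]}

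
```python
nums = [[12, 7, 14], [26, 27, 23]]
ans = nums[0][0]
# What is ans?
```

Trace:
`nums = [[12, 7, 14], [26, 27, 23]]` → nums = [[12, 7, 14], [26, 27, 23]]
`ans = nums[0][0]` → ans = 12
So ans = 12

Answer: 12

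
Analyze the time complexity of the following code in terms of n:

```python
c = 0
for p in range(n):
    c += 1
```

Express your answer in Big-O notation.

Each loop level contributes: n. Multiplying the contributions gives O(n).

Answer: O(n)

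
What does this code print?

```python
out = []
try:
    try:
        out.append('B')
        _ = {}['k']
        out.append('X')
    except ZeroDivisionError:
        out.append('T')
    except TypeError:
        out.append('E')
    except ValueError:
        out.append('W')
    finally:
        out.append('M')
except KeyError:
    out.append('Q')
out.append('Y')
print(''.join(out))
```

Execution trace: 'B' (try body) → 'M' (finally) → 'Q' (outer except KeyError) → 'Y' (after the try/except). Output: BMQY

Answer: BMQY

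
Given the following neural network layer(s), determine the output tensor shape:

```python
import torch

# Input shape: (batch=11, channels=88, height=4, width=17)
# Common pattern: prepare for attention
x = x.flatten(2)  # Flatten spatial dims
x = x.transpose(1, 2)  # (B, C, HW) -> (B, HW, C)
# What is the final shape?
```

Input: (11, 88, 4, 17) -> after flatten(2): (11, 88, 68) -> Output: (11, 68, 88)

Answer: (11, 68, 88)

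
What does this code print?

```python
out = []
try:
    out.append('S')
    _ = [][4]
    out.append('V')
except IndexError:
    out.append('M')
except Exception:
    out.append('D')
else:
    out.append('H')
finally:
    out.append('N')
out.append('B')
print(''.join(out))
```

Execution trace: 'S' (try body) → 'M' (except IndexError) → 'N' (finally) → 'B' (after the try/except). Output: SMNB

Answer: SMNB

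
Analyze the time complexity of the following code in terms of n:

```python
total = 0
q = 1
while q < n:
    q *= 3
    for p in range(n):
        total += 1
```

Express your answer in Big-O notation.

Each loop level contributes: log n × n. Multiplying the contributions gives O(n log n).

Answer: O(n log n)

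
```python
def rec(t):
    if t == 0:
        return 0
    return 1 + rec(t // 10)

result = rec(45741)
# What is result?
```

Count of digits of 45741: 5

Answer: 5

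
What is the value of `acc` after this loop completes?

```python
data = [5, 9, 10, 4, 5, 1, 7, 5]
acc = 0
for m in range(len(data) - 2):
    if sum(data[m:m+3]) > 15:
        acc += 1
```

Count windows with sum > 15
`acc` takes the values: 0 → 1 → 2 → 3

Answer: 3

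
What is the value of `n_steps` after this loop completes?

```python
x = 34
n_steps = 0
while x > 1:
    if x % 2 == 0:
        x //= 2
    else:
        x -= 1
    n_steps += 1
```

Steps to reduce 34 to 1
`n_steps` takes the values: 0 → 1 → 2 → 3 → 4 → 5 → 6

Answer: 6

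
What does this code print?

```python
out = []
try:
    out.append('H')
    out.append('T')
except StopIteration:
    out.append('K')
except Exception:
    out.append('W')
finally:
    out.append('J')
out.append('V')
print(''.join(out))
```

Execution trace: 'H' (try body) → 'T' (try body, no exception) → 'J' (finally) → 'V' (after the try/except). Output: HTJV

Answer: HTJV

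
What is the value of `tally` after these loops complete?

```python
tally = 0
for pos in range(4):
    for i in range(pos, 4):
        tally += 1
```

Upper triangle: 4 + 3 + ... + 1
`tally` takes the values: 0 → 1 → 2 → 3 → 4 → 5 → 6 → 7 → 8 → 9 → 10

Answer: 10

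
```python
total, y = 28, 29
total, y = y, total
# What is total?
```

Trace:
`total, y = 28, 29` → total = 28; y = 29
`total, y = y, total` → total = 29; y = 28
So total = 29

Answer: 29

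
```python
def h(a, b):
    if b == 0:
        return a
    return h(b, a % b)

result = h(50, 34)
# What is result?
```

h(50, 34) -> h(34, 16) -> h(16, 2) -> h(2, 0) -> 2

Answer: 2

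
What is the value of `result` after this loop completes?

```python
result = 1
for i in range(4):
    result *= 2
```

2^4 = 16
`result` takes the values: 1 → 2 → 4 → 8 → 16

Answer: 16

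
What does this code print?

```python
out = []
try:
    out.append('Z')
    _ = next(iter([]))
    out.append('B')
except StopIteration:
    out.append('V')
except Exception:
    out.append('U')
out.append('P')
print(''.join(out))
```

Execution trace: 'Z' (try body) → 'V' (except StopIteration) → 'P' (after the try/except). Output: ZVP

Answer: ZVP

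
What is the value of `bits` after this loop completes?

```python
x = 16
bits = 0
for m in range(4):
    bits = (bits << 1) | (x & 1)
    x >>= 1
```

Reverse lowest 4 bits of 16
`bits` takes the values: 0

Answer: 0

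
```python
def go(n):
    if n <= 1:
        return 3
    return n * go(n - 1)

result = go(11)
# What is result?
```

go(11) = 11 * 10 * 9 * 8 * 7 * 6 * 5 * 4 * 3 * 2 * 3 = 119750400

Answer: 119750400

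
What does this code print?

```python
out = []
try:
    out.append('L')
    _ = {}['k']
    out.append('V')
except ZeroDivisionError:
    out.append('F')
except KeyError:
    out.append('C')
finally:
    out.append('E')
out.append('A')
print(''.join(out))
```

Execution trace: 'L' (try body) → 'C' (except KeyError) → 'E' (finally) → 'A' (after the try/except). Output: LCEA

Answer: LCEA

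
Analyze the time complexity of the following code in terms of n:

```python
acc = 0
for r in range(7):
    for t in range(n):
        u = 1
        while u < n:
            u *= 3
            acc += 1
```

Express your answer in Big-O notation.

Each loop level contributes: 1 × n × log n. Multiplying the contributions gives O(n log n).

Answer: O(n log n)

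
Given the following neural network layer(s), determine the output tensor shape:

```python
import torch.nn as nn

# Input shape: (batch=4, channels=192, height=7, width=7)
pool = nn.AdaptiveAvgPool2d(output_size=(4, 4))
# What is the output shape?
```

Input: (4, 192, 7, 7) -> Output: (4, 192, 4, 4)

Answer: (4, 192, 4, 4)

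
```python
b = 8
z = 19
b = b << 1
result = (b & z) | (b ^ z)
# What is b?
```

Trace:
`b = 8` → b = 8
`z = 19` → z = 19
`b = b << 1` → b = 16
`result = (b & z) | (b ^ z)` → result = 19
So b = 16

Answer: 16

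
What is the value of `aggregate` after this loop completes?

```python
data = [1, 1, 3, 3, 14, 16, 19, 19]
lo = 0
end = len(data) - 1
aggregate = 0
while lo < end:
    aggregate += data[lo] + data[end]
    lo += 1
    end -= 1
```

Sum of pairs from ends
`aggregate` takes the values: 0 → 20 → 40 → 59 → 76

Answer: 76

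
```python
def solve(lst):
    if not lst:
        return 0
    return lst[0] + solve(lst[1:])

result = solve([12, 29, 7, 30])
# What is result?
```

12 + 29 + 7 + 30 + 0 = 78

Answer: 78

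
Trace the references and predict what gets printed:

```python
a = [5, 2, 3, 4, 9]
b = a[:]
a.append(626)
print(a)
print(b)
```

Key concept: slice [:] creates copy.
Step by step:
`a = [5, 2, 3, 4, 9]` → a = [5, 2, 3, 4, 9]
`b = a[:]` → b = [5, 2, 3, 4, 9]
`a.append(626)` → a = [5, 2, 3, 4, 9, 626]
`print(a)` → prints [5, 2, 3, 4, 9, 626]
`print(b)` → prints [5, 2, 3, 4, 9]

Answer:
[5, 2, 3, 4, 9, 626]
[5, 2, 3, 4, 9]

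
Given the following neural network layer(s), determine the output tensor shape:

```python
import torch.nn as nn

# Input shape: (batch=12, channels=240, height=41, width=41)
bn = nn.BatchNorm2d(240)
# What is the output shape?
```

Input: (12, 240, 41, 41) -> Output: (12, 240, 41, 41)

Answer: (12, 240, 41, 41)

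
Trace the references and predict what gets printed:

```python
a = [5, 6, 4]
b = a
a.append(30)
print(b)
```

Key concept: basic list aliasing.
Step by step:
`a = [5, 6, 4]` → a = [5, 6, 4]
`b = a` → b = [5, 6, 4] (same object as a)
`a.append(30)` → a = [5, 6, 4, 30] (same object as b); b = [5, 6, 4, 30] (same object as a)
`print(b)` → prints [5, 6, 4, 30]

Answer: [5, 6, 4, 30]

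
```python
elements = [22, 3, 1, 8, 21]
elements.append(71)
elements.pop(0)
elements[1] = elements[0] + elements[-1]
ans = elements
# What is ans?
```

Trace:
`elements = [22, 3, 1, 8, 21]` → elements = [22, 3, 1, 8, 21]
`elements.append(71)` → elements = [22, 3, 1, 8, 21, 71]
`elements.pop(0)` → elements = [3, 1, 8, 21, 71]
`elements[1] = elements[0] + elements[-1]` → elements = [3, 74, 8, 21, 71]
`ans = elements` → ans = [3, 74, 8, 21, 71]
So ans = [3, 74, 8, 21, 71]

Answer: [3, 74, 8, 21, 71]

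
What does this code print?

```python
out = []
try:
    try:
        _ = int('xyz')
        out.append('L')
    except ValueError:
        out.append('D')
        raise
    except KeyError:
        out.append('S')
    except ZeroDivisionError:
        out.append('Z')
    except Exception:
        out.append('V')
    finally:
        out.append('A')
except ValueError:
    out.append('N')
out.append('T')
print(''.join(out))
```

Execution trace: 'D' (inner except ValueError) → 'A' (inner finally) → 'N' (outer except ValueError) → 'T' (after the try/except). Output: DANT

Answer: DANT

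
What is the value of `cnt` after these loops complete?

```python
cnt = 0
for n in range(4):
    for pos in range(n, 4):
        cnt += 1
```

Upper triangle: 4 + 3 + ... + 1
`cnt` takes the values: 0 → 1 → 2 → 3 → 4 → 5 → 6 → 7 → 8 → 9 → 10

Answer: 10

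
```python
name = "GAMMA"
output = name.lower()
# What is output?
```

Trace:
`name = "GAMMA"` → name = 'GAMMA'
`output = name.lower()` → output = 'gamma'
So output = 'gamma'

Answer: 'gamma'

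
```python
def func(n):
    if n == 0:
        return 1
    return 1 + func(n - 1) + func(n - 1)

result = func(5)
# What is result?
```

func(n) = 1 + 2·func(n-1), func(0)=1. Closed form: (1+1)·2^5 - 1 = 63.

Answer: 63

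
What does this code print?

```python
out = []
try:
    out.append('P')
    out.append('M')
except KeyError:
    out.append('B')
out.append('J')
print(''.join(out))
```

Execution trace: 'P' (try body) → 'M' (try body, no exception) → 'J' (after the try/except). Output: PMJ

Answer: PMJ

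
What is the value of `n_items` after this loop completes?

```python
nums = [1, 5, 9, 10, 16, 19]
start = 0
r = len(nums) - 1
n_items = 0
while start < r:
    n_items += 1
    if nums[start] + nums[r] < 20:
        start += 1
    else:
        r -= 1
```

Steps to find pair summing to 20
`n_items` takes the values: 0 → 1 → 2 → 3 → 4 → 5

Answer: 5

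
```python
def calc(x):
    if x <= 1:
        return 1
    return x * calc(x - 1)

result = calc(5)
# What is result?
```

calc(5) = 5 * 4 * 3 * 2 * 1 = 120

Answer: 120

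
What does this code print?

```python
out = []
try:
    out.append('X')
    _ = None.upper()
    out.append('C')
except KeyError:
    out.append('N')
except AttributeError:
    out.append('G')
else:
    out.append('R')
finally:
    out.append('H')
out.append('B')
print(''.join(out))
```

Execution trace: 'X' (try body) → 'G' (except AttributeError) → 'H' (finally) → 'B' (after the try/except). Output: XGHB

Answer: XGHB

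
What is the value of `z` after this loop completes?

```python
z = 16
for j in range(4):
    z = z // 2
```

Halve 4 times: 16 // 2^4 = 1
`z` takes the values: 16 → 8 → 4 → 2 → 1

Answer: 1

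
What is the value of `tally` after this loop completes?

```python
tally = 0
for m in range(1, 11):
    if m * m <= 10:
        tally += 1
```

Count numbers where m² ≤ 10
`tally` takes the values: 0 → 1 → 2 → 3

Answer: 3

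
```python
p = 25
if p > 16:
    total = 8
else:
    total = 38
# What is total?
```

Trace:
`p = 25` → p = 25
`if p > 16: ...` → p > 16 is True → total = 8
So total = 8

Answer: 8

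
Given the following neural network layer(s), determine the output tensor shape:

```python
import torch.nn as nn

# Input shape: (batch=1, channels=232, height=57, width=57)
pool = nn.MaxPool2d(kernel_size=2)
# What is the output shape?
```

Input: (1, 232, 57, 57) -> Output: (1, 232, 28, 28)

Answer: (1, 232, 28, 28)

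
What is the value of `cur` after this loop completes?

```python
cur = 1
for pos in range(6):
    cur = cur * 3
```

Multiply by 3, 6 times: 1 * 3^6 = 729
`cur` takes the values: 1 → 3 → 9 → 27 → 81 → 243 → 729

Answer: 729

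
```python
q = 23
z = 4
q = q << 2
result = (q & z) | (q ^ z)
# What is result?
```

Trace:
`q = 23` → q = 23
`z = 4` → z = 4
`q = q << 2` → q = 92
`result = (q & z) | (q ^ z)` → result = 92
So result = 92

Answer: 92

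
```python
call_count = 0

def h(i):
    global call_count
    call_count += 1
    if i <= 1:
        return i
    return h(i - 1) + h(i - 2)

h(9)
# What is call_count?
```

Calls(i) = 1 + Calls(i-1) + Calls(i-2); Calls(0)=Calls(1)=1. For i=9 this gives 109.

Answer: 109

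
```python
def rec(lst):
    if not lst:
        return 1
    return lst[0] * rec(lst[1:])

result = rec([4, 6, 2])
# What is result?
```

Product over [4, 6, 2] = 4 * 6 * 2 = 48

Answer: 48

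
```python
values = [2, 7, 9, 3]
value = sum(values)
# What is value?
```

Trace:
`values = [2, 7, 9, 3]` → values = [2, 7, 9, 3]
`value = sum(values)` → value = 21
So value = 21

Answer: 21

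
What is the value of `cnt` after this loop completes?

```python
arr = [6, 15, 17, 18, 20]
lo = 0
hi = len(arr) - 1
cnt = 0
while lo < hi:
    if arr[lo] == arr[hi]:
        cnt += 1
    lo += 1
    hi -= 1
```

Count matching pairs from ends
`cnt` takes the values: 0

Answer: 0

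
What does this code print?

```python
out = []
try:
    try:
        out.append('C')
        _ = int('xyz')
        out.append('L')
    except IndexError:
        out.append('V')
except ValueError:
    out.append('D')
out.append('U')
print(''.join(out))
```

Execution trace: 'C' (inner try body) → 'D' (outer except ValueError) → 'U' (after the try/except). Output: CDU

Answer: CDU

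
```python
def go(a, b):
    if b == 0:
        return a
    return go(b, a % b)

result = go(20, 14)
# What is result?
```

go(20, 14) -> go(14, 6) -> go(6, 2) -> go(2, 0) -> 2

Answer: 2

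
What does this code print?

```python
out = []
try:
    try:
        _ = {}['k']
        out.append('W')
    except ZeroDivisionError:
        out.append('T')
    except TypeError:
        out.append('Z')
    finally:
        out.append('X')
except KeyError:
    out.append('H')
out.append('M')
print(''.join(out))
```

Execution trace: 'X' (inner finally) → 'H' (outer except KeyError) → 'M' (after the try/except). Output: XHM

Answer: XHM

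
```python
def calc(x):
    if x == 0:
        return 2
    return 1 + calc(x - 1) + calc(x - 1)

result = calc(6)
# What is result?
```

calc(x) = 1 + 2·calc(x-1), calc(0)=2. Closed form: (2+1)·2^6 - 1 = 191.

Answer: 191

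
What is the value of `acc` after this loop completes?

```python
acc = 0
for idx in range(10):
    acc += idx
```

Sum of 0 to 9 = 45
`acc` takes the values: 0 → 1 → 3 → 6 → 10 → 15 → 21 → 28 → 36 → 45

Answer: 45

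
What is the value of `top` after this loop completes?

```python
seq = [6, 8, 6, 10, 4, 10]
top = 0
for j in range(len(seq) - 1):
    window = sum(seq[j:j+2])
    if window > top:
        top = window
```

Max sum of 2-element window in [6, 8, 6, 10, 4, 10]
`top` takes the values: 0 → 14 → 16

Answer: 16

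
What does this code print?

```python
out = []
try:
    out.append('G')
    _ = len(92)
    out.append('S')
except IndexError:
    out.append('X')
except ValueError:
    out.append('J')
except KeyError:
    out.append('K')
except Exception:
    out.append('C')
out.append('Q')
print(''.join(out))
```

Execution trace: 'G' (try body) → 'C' (except Exception) → 'Q' (after the try/except). Output: GCQ

Answer: GCQ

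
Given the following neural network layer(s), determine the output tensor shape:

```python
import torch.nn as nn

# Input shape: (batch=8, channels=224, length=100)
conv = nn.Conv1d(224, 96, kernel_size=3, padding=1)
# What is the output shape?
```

Input: (8, 224, 100) -> Output: (8, 96, 100)

Answer: (8, 96, 100)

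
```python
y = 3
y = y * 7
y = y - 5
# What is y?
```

Trace:
`y = 3` → y = 3
`y = y * 7` → y = 21
`y = y - 5` → y = 16
So y = 16

Answer: 16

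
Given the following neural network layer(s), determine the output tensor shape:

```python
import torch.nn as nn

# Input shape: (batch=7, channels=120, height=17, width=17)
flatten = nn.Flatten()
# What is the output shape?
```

Input: (7, 120, 17, 17) -> Output: (7, 34680)

Answer: (7, 34680)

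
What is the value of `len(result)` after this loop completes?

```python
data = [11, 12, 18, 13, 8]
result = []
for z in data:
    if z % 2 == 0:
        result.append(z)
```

Count even numbers in [11, 12, 18, 13, 8]
`result` takes the values: [] → [12] → [12, 18] → [12, 18, 8]
So `len(result)` = 3

Answer: 3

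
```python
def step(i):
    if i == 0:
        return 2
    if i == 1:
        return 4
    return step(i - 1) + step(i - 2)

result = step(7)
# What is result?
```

Build up from base cases: step(0)=2, step(1)=4, step(2)=6, step(3)=10, step(4)=16, step(5)=26, step(6)=42, ..., step(7)=68

Answer: 68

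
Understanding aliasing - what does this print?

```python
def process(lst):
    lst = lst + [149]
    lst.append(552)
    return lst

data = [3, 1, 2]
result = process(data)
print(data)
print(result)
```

Key concept: rebinding parameter vs mutation.
Step by step:
`data = [3, 1, 2]` → data = [3, 1, 2]
`result = process(data)` → result = [3, 1, 2, 149, 552]
`print(data)` → prints [3, 1, 2]
`print(result)` → prints [3, 1, 2, 149, 552]

Answer:
[3, 1, 2]
[3, 1, 2, 149, 552]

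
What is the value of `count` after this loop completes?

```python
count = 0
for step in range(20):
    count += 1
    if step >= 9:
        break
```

Loop breaks when step reaches 9, count is 10
`count` takes the values: 0 → 1 → 2 → 3 → 4 → 5 → 6 → 7 → 8 → 9 → 10

Answer: 10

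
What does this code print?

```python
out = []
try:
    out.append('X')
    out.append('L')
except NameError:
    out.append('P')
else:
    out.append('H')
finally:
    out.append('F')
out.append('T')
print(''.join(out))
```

Execution trace: 'X' (try body) → 'L' (try body, no exception) → 'H' (else) → 'F' (finally) → 'T' (after the try/except). Output: XLHFT

Answer: XLHFT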